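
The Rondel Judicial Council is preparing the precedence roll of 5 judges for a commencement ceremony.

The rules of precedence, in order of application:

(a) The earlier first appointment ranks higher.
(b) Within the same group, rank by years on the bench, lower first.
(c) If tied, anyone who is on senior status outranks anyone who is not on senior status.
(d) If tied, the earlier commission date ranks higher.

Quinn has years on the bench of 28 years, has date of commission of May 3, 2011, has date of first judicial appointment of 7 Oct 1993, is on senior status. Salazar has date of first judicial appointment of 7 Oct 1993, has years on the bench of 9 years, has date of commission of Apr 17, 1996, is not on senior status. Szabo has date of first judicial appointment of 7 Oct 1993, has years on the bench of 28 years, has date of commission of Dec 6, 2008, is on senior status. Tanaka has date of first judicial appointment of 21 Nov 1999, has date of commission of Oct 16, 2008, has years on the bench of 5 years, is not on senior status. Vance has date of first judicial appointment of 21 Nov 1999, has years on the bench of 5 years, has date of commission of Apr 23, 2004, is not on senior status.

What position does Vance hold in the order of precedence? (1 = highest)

4

By date of first judicial appointment (earlier first): Salazar, Szabo and Quinn (each 7 Oct 1993); then Vance and Tanaka (both 21 Nov 1999).
Among Salazar, Szabo and Quinn, by years on the bench (lower first): Salazar (9 years) before Szabo and Quinn (28 years).
Szabo and Quinn are each on senior status, so the next rule applies.
Among Szabo and Quinn, by date of commission (earlier first): Szabo (Dec 6, 2008) before Quinn (May 3, 2011).
Vance and Tanaka both have years on the bench 5 years, so the next rule applies.
Vance and Tanaka are each not on senior status, so the next rule applies.
Among Vance and Tanaka, by date of commission (earlier first): Vance (Apr 23, 2004) before Tanaka (Oct 16, 2008).
Order: Salazar, Szabo, Quinn, Vance, Tanaka. So position 4.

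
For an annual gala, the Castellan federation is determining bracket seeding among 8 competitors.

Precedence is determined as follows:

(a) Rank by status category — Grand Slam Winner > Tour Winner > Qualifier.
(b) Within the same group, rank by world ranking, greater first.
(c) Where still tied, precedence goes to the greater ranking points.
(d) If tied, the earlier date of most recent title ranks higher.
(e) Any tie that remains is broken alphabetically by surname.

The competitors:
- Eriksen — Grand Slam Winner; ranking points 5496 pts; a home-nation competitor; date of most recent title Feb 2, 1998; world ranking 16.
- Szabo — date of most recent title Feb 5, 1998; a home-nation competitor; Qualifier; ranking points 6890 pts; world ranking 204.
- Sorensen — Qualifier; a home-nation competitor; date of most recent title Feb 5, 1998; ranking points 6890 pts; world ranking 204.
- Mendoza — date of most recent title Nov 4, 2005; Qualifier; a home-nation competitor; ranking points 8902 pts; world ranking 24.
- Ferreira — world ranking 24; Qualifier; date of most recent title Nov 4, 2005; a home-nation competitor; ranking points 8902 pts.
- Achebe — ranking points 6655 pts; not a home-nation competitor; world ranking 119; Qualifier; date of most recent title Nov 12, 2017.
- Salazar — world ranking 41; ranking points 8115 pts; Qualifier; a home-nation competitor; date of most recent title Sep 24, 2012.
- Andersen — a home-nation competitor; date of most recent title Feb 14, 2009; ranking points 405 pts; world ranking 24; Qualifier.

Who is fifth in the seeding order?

Salazar

By status category: Eriksen (Grand Slam Winner); then Sorensen, Szabo, Achebe, Salazar, Ferreira, Mendoza and Andersen (Qualifier).
Among Sorensen, Szabo, Achebe, Salazar, Ferreira, Mendoza and Andersen, by world ranking (higher first): Sorensen and Szabo (204) before Achebe (119) before Salazar (41) before Ferreira, Mendoza and Andersen (24).
Sorensen and Szabo both have ranking points 6890 pts, so the next rule applies.
Sorensen and Szabo both have date of most recent title Feb 5, 1998, so the next rule applies.
Among Sorensen and Szabo, alphabetically by surname: Sorensen before Szabo.
Among Ferreira, Mendoza and Andersen, by ranking points (higher first): Ferreira and Mendoza (8902 pts) before Andersen (405 pts).
Ferreira and Mendoza both have date of most recent title Nov 4, 2005, so the next rule applies.
Among Ferreira and Mendoza, alphabetically by surname: Ferreira before Mendoza.
Order: Eriksen, Sorensen, Szabo, Achebe, Salazar, Ferreira, Mendoza, Andersen.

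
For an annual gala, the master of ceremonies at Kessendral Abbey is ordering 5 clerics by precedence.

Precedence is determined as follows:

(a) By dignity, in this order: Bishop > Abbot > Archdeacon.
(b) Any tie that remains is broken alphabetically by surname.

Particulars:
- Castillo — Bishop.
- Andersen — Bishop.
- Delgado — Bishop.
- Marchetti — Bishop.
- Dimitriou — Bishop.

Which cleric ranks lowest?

By dignity: Andersen, Castillo, Delgado, Dimitriou and Marchetti (Bishop).
Among Andersen, Castillo, Delgado, Dimitriou and Marchetti, alphabetically by surname: Andersen before Castillo before Delgado before Dimitriou before Marchetti.
Order: Andersen, Castillo, Delgado, Dimitriou, Marchetti.

Marchetti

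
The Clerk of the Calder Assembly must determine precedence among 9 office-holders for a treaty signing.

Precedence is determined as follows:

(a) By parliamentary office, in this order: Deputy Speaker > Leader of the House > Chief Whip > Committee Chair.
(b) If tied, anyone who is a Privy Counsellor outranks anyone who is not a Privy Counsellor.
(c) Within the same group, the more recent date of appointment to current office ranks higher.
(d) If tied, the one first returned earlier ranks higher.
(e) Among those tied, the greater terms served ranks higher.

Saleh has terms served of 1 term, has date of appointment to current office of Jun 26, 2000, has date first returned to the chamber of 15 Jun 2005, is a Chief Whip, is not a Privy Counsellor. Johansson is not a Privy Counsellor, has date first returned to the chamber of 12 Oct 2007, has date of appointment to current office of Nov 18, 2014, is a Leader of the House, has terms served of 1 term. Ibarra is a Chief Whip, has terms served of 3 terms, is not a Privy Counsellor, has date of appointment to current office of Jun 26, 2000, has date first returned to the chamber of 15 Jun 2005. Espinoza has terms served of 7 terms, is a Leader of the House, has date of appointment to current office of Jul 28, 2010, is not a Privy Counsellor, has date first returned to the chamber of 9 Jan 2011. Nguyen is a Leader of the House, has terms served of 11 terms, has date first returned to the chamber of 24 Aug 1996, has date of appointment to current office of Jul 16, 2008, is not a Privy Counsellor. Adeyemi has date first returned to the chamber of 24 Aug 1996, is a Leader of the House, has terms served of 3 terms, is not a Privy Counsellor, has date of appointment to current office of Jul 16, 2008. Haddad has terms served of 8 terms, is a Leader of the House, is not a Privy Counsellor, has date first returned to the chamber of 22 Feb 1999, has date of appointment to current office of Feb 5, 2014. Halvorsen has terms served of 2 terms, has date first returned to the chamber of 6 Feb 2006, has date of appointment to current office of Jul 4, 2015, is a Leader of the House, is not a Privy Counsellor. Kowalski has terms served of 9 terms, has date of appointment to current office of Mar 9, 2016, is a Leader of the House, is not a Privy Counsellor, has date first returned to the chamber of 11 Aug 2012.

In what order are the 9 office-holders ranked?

Kowalski, Halvorsen, Johansson, Haddad, Espinoza, Nguyen, Adeyemi, Ibarra, Saleh

By parliamentary office: Kowalski, Halvorsen, Johansson, Haddad, Espinoza, Nguyen and Adeyemi (Leader of the House); then Ibarra and Saleh (Chief Whip).
Kowalski, Halvorsen, Johansson, Haddad, Espinoza, Nguyen and Adeyemi are each not a Privy Counsellor, so the next rule applies.
Among Kowalski, Halvorsen, Johansson, Haddad, Espinoza, Nguyen and Adeyemi, by date of appointment to current office (later first): Kowalski (Mar 9, 2016) before Halvorsen (Jul 4, 2015) before Johansson (Nov 18, 2014) before Haddad (Feb 5, 2014) before Espinoza (Jul 28, 2010) before Nguyen and Adeyemi (Jul 16, 2008).
Nguyen and Adeyemi both have date first returned to the chamber 24 Aug 1996, so the next rule applies.
Among Nguyen and Adeyemi, by terms served (higher first): Nguyen (11 terms) before Adeyemi (3 terms).
Ibarra and Saleh are each not a Privy Counsellor, so the next rule applies.
Ibarra and Saleh both have date of appointment to current office Jun 26, 2000, so the next rule applies.
Ibarra and Saleh both have date first returned to the chamber 15 Jun 2005, so the next rule applies.
Among Ibarra and Saleh, by terms served (higher first): Ibarra (3 terms) before Saleh (1 term).
Full order: Kowalski, Halvorsen, Johansson, Haddad, Espinoza, Nguyen, Adeyemi, Ibarra, Saleh.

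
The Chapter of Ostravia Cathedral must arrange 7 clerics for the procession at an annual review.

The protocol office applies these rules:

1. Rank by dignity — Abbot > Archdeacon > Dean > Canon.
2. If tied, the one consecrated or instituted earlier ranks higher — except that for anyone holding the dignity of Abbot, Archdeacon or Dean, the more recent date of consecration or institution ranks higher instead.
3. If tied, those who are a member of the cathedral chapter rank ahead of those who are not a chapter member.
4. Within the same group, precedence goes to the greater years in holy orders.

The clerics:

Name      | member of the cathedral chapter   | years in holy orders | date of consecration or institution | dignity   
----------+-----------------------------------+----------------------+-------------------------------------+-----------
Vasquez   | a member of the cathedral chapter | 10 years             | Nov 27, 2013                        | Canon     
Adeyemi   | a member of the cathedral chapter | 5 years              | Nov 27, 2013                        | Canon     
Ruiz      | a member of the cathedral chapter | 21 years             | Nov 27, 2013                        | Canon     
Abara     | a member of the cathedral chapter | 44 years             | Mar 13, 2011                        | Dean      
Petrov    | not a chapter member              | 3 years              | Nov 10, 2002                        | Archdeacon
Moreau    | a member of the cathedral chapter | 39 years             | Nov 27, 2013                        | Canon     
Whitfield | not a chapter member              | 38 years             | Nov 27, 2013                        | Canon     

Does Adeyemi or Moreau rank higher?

Moreau

By dignity: Petrov (Archdeacon); then Abara (Dean); then Moreau, Ruiz, Vasquez, Adeyemi and Whitfield (Canon).
Moreau, Ruiz, Vasquez, Adeyemi and Whitfield all have date of consecration or institution Nov 27, 2013, so the next rule applies.
Among Moreau, Ruiz, Vasquez, Adeyemi and Whitfield, a member of the cathedral chapter before not a chapter member: Moreau, Ruiz, Vasquez and Adeyemi (a member of the cathedral chapter) before Whitfield (not a chapter member).
Among Moreau, Ruiz, Vasquez and Adeyemi, by years in holy orders (higher first): Moreau (39 years) before Ruiz (21 years) before Vasquez (10 years) before Adeyemi (5 years).
So Moreau takes precedence.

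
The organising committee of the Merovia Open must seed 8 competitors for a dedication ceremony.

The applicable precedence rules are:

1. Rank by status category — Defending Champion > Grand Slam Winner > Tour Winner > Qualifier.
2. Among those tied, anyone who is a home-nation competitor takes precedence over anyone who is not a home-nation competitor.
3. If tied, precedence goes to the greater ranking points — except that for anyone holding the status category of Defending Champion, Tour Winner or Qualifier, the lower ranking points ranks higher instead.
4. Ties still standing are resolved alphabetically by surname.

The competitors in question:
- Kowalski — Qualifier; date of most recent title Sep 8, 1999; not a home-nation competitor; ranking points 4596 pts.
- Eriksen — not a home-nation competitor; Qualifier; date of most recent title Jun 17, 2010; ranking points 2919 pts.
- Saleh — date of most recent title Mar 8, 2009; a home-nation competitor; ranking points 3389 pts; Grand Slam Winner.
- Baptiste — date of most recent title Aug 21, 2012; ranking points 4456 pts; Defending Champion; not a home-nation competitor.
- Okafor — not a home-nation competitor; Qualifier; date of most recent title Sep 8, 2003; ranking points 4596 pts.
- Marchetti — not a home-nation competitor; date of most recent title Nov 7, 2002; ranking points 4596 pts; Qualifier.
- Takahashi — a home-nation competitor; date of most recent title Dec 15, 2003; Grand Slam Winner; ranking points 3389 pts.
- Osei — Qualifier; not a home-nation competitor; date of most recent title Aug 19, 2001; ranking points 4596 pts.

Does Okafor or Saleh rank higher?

By status category: Baptiste (Defending Champion); then Saleh and Takahashi (Grand Slam Winner); then Eriksen, Kowalski, Marchetti, Okafor and Osei (Qualifier).
Saleh and Takahashi are each a home-nation competitor, so the next rule applies.
Saleh and Takahashi both have ranking points 3389 pts, so the next rule applies.
Among Saleh and Takahashi, alphabetically by surname: Saleh before Takahashi.
Eriksen, Kowalski, Marchetti, Okafor and Osei are each not a home-nation competitor, so the next rule applies.
Among Eriksen, Kowalski, Marchetti, Okafor and Osei, by ranking points (lower first) (reversed rule for this group): Eriksen (2919 pts) before Kowalski, Marchetti, Okafor and Osei (4596 pts).
Among Kowalski, Marchetti, Okafor and Osei, alphabetically by surname: Kowalski before Marchetti before Okafor before Osei.
So Saleh takes precedence.

Saleh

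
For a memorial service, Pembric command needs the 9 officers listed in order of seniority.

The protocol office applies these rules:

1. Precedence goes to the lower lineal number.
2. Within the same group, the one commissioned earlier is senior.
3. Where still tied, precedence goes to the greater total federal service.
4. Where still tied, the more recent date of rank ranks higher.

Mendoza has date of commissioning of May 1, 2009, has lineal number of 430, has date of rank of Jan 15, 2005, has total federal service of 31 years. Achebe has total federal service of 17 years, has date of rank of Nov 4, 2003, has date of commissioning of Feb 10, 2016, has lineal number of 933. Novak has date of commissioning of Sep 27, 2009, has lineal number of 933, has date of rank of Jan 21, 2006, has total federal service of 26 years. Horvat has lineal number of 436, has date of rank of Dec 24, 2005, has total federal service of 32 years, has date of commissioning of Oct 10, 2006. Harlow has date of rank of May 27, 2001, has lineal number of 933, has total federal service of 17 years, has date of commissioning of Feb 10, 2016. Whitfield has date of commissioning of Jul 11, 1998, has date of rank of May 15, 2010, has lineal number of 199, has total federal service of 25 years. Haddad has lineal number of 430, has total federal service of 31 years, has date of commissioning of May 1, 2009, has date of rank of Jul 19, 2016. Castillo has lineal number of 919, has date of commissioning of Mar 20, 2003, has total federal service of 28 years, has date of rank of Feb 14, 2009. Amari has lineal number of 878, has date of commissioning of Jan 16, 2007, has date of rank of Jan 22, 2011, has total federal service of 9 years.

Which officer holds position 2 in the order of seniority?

Haddad

By lineal number (lower first): Whitfield (199); then Haddad and Mendoza (both 430); then Horvat (436); then Amari (878); then Castillo (919); then Novak, Achebe and Harlow (each 933).
Haddad and Mendoza both have date of commissioning May 1, 2009, so the next rule applies.
Haddad and Mendoza both have total federal service 31 years, so the next rule applies.
Among Haddad and Mendoza, by date of rank (later first): Haddad (Jul 19, 2016) before Mendoza (Jan 15, 2005).
Among Novak, Achebe and Harlow, by date of commissioning (earlier first): Novak (Sep 27, 2009) before Achebe and Harlow (Feb 10, 2016).
Achebe and Harlow both have total federal service 17 years, so the next rule applies.
Among Achebe and Harlow, by date of rank (later first): Achebe (Nov 4, 2003) before Harlow (May 27, 2001).
Order: Whitfield, Haddad, Mendoza, Horvat, Amari, Castillo, Novak, Achebe, Harlow.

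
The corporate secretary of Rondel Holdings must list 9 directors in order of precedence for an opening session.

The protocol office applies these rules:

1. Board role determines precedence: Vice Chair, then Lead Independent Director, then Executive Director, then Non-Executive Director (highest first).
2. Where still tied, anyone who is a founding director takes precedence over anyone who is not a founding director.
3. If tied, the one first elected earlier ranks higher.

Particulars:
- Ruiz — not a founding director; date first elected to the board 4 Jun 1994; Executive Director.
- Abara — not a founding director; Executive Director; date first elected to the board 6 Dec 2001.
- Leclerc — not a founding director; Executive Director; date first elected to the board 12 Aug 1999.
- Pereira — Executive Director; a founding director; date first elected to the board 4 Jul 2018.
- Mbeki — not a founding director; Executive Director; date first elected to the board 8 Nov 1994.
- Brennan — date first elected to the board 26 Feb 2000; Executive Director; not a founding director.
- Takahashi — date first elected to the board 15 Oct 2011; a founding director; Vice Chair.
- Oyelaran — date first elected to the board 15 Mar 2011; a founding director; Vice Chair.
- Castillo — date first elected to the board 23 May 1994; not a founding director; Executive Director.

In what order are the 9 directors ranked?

By board role: Oyelaran and Takahashi (Vice Chair); then Pereira, Castillo, Ruiz, Mbeki, Leclerc, Brennan and Abara (Executive Director).
Oyelaran and Takahashi are each a founding director, so the next rule applies.
Among Oyelaran and Takahashi, by date first elected to the board (earlier first): Oyelaran (15 Mar 2011) before Takahashi (15 Oct 2011).
Among Pereira, Castillo, Ruiz, Mbeki, Leclerc, Brennan and Abara, a founding director before not a founding director: Pereira (a founding director) before Castillo, Ruiz, Mbeki, Leclerc, Brennan and Abara (not a founding director).
Among Castillo, Ruiz, Mbeki, Leclerc, Brennan and Abara, by date first elected to the board (earlier first): Castillo (23 May 1994) before Ruiz (4 Jun 1994) before Mbeki (8 Nov 1994) before Leclerc (12 Aug 1999) before Brennan (26 Feb 2000) before Abara (6 Dec 2001).
Full order: Oyelaran, Takahashi, Pereira, Castillo, Ruiz, Mbeki, Leclerc, Brennan, Abara.

Oyelaran, Takahashi, Pereira, Castillo, Ruiz, Mbeki, Leclerc, Brennan, Abara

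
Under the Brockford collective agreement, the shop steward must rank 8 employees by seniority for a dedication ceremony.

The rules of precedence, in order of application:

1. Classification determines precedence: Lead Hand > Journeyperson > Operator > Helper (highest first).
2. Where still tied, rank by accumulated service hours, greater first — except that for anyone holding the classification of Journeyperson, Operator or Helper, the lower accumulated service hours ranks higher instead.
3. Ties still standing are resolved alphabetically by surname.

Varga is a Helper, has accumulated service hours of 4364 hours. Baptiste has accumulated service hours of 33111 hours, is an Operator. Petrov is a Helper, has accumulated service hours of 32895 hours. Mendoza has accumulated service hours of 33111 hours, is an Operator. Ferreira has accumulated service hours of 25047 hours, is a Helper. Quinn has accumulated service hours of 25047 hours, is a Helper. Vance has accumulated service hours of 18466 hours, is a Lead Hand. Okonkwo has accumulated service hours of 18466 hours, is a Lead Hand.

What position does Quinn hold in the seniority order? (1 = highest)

By classification: Okonkwo and Vance (Lead Hand); then Baptiste and Mendoza (Operator); then Varga, Ferreira, Quinn and Petrov (Helper).
Okonkwo and Vance both have accumulated service hours 18466 hours, so the next rule applies.
Among Okonkwo and Vance, alphabetically by surname: Okonkwo before Vance.
Baptiste and Mendoza both have accumulated service hours 33111 hours, so the next rule applies.
Among Baptiste and Mendoza, alphabetically by surname: Baptiste before Mendoza.
Among Varga, Ferreira, Quinn and Petrov, by accumulated service hours (lower first) (reversed rule for this group): Varga (4364 hours) before Ferreira and Quinn (25047 hours) before Petrov (32895 hours).
Among Ferreira and Quinn, alphabetically by surname: Ferreira before Quinn.
Order: Okonkwo, Vance, Baptiste, Mendoza, Varga, Ferreira, Quinn, Petrov. So position 7.

7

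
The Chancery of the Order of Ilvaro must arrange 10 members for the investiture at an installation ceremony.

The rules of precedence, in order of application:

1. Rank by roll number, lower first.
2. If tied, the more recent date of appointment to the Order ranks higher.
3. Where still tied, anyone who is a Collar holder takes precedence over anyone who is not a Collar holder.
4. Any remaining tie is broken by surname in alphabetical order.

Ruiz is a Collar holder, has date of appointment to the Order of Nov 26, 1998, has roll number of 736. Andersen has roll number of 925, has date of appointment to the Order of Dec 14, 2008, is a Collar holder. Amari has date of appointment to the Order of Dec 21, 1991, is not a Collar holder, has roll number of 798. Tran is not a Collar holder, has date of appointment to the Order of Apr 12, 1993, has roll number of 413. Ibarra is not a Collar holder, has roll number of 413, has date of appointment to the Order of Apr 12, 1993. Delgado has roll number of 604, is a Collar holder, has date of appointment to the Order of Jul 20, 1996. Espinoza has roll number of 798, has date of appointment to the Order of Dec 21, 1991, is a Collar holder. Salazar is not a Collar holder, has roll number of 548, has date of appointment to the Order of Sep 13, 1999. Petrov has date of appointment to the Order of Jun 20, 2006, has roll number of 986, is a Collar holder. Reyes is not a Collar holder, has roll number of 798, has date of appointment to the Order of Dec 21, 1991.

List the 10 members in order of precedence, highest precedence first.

Ibarra, Tran, Salazar, Delgado, Ruiz, Espinoza, Amari, Reyes, Andersen, Petrov

By roll number (lower first): Ibarra and Tran (both 413); then Salazar (548); then Delgado (604); then Ruiz (736); then Espinoza, Amari and Reyes (each 798); then Andersen (925); then Petrov (986).
Ibarra and Tran both have date of appointment to the Order Apr 12, 1993, so the next rule applies.
Ibarra and Tran are each not a Collar holder, so the next rule applies.
Among Ibarra and Tran, alphabetically by surname: Ibarra before Tran.
Espinoza, Amari and Reyes all have date of appointment to the Order Dec 21, 1991, so the next rule applies.
Among Espinoza, Amari and Reyes, a Collar holder before not a Collar holder: Espinoza (a Collar holder) before Amari and Reyes (not a Collar holder).
Among Amari and Reyes, alphabetically by surname: Amari before Reyes.
Full order: Ibarra, Tran, Salazar, Delgado, Ruiz, Espinoza, Amari, Reyes, Andersen, Petrov.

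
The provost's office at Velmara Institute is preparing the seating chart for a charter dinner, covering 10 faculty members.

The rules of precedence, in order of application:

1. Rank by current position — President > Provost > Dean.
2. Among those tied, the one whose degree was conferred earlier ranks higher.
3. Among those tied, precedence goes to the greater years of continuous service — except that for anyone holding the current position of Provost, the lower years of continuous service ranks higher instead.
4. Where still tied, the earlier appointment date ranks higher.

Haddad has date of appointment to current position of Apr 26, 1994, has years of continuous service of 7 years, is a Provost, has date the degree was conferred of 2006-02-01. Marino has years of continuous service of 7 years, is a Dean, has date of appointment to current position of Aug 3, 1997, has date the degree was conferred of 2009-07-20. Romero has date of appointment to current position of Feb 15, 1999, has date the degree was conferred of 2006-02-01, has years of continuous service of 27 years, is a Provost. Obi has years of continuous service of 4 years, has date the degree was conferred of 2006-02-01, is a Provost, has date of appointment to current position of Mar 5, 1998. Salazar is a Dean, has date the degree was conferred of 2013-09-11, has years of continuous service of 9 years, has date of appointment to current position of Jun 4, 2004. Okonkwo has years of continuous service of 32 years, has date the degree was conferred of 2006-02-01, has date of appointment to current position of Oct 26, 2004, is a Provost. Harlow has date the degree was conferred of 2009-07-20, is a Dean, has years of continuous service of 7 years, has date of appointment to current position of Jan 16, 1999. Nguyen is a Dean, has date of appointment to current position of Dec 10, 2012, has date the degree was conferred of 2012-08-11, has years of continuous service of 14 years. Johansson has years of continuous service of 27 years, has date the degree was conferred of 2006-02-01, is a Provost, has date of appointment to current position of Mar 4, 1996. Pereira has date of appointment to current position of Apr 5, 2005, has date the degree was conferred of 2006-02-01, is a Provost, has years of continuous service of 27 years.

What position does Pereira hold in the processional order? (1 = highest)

5

By current position: Obi, Haddad, Johansson, Romero, Pereira and Okonkwo (Provost); then Marino, Harlow, Nguyen and Salazar (Dean).
Obi, Haddad, Johansson, Romero, Pereira and Okonkwo all have date the degree was conferred 2006-02-01, so the next rule applies.
Among Obi, Haddad, Johansson, Romero, Pereira and Okonkwo, by years of continuous service (lower first) (reversed rule for this group): Obi (4 years) before Haddad (7 years) before Johansson, Romero and Pereira (27 years) before Okonkwo (32 years).
Among Johansson, Romero and Pereira, by date of appointment to current position (earlier first): Johansson (Mar 4, 1996) before Romero (Feb 15, 1999) before Pereira (Apr 5, 2005).
Among Marino, Harlow, Nguyen and Salazar, by date the degree was conferred (earlier first): Marino and Harlow (2009-07-20) before Nguyen (2012-08-11) before Salazar (2013-09-11).
Marino and Harlow both have years of continuous service 7 years, so the next rule applies.
Among Marino and Harlow, by date of appointment to current position (earlier first): Marino (Aug 3, 1997) before Harlow (Jan 16, 1999).
Order: Obi, Haddad, Johansson, Romero, Pereira, Okonkwo, Marino, Harlow, Nguyen, Salazar. So position 5.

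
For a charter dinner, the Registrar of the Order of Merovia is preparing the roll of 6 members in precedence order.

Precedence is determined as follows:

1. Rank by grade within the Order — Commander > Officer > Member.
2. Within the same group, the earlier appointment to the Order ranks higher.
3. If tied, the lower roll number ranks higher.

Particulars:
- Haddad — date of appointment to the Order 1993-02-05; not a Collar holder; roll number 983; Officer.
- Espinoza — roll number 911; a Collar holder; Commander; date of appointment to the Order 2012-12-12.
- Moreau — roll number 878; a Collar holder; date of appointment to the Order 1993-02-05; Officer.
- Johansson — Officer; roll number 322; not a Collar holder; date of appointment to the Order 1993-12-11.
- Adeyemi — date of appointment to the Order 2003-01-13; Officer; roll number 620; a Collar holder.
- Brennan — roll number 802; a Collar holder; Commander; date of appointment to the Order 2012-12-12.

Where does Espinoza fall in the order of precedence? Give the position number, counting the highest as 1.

By grade within the Order: Brennan and Espinoza (Commander); then Moreau, Haddad, Johansson and Adeyemi (Officer).
Brennan and Espinoza both have date of appointment to the Order 2012-12-12, so the next rule applies.
Among Brennan and Espinoza, by roll number (lower first): Brennan (802) before Espinoza (911).
Among Moreau, Haddad, Johansson and Adeyemi, by date of appointment to the Order (earlier first): Moreau and Haddad (1993-02-05) before Johansson (1993-12-11) before Adeyemi (2003-01-13).
Among Moreau and Haddad, by roll number (lower first): Moreau (878) before Haddad (983).
Order: Brennan, Espinoza, Moreau, Haddad, Johansson, Adeyemi. So position 2.

2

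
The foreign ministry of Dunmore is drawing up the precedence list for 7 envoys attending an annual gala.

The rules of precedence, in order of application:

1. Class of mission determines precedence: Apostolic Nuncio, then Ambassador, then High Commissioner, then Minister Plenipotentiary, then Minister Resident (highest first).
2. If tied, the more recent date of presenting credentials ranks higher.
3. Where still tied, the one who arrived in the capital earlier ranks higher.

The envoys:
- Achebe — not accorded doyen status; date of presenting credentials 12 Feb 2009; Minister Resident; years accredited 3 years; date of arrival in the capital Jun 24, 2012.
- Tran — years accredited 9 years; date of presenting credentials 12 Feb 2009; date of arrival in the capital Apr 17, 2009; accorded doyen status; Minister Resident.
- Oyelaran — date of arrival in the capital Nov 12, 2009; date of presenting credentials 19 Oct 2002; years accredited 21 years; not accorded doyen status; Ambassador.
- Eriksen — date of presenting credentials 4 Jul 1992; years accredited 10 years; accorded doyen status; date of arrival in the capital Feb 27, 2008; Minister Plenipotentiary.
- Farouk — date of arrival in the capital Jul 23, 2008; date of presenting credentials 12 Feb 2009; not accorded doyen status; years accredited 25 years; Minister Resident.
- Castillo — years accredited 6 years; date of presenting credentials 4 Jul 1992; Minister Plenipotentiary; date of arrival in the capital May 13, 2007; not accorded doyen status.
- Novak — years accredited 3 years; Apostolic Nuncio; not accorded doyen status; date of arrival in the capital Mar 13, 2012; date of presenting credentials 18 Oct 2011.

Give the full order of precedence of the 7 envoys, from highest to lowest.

By class of mission: Novak (Apostolic Nuncio); then Oyelaran (Ambassador); then Castillo and Eriksen (Minister Plenipotentiary); then Farouk, Tran and Achebe (Minister Resident).
Castillo and Eriksen both have date of presenting credentials 4 Jul 1992, so the next rule applies.
Among Castillo and Eriksen, by date of arrival in the capital (earlier first): Castillo (May 13, 2007) before Eriksen (Feb 27, 2008).
Farouk, Tran and Achebe all have date of presenting credentials 12 Feb 2009, so the next rule applies.
Among Farouk, Tran and Achebe, by date of arrival in the capital (earlier first): Farouk (Jul 23, 2008) before Tran (Apr 17, 2009) before Achebe (Jun 24, 2012).
Full order: Novak, Oyelaran, Castillo, Eriksen, Farouk, Tran, Achebe.

Novak, Oyelaran, Castillo, Eriksen, Farouk, Tran, Achebe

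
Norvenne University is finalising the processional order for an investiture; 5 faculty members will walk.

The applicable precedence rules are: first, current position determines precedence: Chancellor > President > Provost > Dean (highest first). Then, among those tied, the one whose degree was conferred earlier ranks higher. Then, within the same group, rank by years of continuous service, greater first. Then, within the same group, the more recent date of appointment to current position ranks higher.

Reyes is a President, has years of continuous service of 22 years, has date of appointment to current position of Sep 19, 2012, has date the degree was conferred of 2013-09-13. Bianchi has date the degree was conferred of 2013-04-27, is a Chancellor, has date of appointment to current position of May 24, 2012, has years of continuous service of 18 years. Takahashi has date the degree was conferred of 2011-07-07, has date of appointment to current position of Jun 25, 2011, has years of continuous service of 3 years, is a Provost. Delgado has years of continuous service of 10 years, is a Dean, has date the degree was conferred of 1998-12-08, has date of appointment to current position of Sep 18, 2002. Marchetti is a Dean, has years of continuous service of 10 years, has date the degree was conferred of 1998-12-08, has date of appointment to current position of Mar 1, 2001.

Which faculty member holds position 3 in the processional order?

Takahashi

By current position: Bianchi (Chancellor); then Reyes (President); then Takahashi (Provost); then Delgado and Marchetti (Dean).
Delgado and Marchetti both have date the degree was conferred 1998-12-08, so the next rule applies.
Delgado and Marchetti both have years of continuous service 10 years, so the next rule applies.
Among Delgado and Marchetti, by date of appointment to current position (later first): Delgado (Sep 18, 2002) before Marchetti (Mar 1, 2001).
Order: Bianchi, Reyes, Takahashi, Delgado, Marchetti.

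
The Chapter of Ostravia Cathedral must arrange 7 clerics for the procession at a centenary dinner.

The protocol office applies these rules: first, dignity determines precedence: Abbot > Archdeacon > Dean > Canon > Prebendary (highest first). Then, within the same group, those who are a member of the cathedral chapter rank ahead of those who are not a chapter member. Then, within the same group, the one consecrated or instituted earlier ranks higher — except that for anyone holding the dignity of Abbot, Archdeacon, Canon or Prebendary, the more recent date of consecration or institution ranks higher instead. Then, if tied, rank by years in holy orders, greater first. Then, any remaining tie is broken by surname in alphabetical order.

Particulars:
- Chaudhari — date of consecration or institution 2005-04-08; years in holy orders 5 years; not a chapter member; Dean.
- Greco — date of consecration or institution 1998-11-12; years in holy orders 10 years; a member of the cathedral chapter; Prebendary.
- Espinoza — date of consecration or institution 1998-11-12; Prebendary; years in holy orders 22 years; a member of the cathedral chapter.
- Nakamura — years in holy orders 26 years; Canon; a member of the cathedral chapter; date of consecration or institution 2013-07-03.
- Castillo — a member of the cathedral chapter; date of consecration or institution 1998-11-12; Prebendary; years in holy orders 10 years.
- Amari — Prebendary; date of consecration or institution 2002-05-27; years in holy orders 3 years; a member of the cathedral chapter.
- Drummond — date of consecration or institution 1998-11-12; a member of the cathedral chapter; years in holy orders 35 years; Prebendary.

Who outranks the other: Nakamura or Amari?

Nakamura

By dignity: Chaudhari (Dean); then Nakamura (Canon); then Amari, Drummond, Espinoza, Castillo and Greco (Prebendary).
Amari, Drummond, Espinoza, Castillo and Greco are each a member of the cathedral chapter, so the next rule applies.
Among Amari, Drummond, Espinoza, Castillo and Greco, by date of consecration or institution (later first) (reversed rule for this group): Amari (2002-05-27) before Drummond, Espinoza, Castillo and Greco (1998-11-12).
Among Drummond, Espinoza, Castillo and Greco, by years in holy orders (higher first): Drummond (35 years) before Espinoza (22 years) before Castillo and Greco (10 years).
Among Castillo and Greco, alphabetically by surname: Castillo before Greco.
So Nakamura takes precedence.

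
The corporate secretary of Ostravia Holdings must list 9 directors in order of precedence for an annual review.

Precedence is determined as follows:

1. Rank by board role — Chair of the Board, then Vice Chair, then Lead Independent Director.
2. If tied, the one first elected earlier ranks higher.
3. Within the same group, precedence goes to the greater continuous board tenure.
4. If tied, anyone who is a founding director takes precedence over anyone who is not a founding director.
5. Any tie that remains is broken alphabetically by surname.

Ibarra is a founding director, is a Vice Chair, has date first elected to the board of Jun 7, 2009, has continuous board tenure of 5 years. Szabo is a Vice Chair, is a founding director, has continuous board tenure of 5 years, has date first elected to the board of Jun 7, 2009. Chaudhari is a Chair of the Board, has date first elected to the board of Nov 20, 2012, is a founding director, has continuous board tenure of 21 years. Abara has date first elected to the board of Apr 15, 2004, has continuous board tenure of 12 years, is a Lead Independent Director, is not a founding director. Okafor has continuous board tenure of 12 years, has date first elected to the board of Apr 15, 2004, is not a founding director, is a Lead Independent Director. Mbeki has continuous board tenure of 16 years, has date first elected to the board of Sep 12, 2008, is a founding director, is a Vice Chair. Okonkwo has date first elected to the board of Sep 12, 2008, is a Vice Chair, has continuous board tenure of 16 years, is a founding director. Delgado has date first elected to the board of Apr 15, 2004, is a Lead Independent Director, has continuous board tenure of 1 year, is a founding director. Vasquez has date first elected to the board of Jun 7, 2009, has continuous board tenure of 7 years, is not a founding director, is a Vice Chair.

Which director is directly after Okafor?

Delgado

By board role: Chaudhari (Chair of the Board); then Mbeki, Okonkwo, Vasquez, Ibarra and Szabo (Vice Chair); then Abara, Okafor and Delgado (Lead Independent Director).
Among Mbeki, Okonkwo, Vasquez, Ibarra and Szabo, by date first elected to the board (earlier first): Mbeki and Okonkwo (Sep 12, 2008) before Vasquez, Ibarra and Szabo (Jun 7, 2009).
Mbeki and Okonkwo both have continuous board tenure 16 years, so the next rule applies.
Mbeki and Okonkwo are each a founding director, so the next rule applies.
Among Mbeki and Okonkwo, alphabetically by surname: Mbeki before Okonkwo.
Among Vasquez, Ibarra and Szabo, by continuous board tenure (higher first): Vasquez (7 years) before Ibarra and Szabo (5 years).
Ibarra and Szabo are each a founding director, so the next rule applies.
Among Ibarra and Szabo, alphabetically by surname: Ibarra before Szabo.
Abara, Okafor and Delgado all have date first elected to the board Apr 15, 2004, so the next rule applies.
Among Abara, Okafor and Delgado, by continuous board tenure (higher first): Abara and Okafor (12 years) before Delgado (1 year).
Abara and Okafor are each not a founding director, so the next rule applies.
Among Abara and Okafor, alphabetically by surname: Abara before Okafor.
Order: Chaudhari, Mbeki, Okonkwo, Vasquez, Ibarra, Szabo, Abara, Okafor, Delgado.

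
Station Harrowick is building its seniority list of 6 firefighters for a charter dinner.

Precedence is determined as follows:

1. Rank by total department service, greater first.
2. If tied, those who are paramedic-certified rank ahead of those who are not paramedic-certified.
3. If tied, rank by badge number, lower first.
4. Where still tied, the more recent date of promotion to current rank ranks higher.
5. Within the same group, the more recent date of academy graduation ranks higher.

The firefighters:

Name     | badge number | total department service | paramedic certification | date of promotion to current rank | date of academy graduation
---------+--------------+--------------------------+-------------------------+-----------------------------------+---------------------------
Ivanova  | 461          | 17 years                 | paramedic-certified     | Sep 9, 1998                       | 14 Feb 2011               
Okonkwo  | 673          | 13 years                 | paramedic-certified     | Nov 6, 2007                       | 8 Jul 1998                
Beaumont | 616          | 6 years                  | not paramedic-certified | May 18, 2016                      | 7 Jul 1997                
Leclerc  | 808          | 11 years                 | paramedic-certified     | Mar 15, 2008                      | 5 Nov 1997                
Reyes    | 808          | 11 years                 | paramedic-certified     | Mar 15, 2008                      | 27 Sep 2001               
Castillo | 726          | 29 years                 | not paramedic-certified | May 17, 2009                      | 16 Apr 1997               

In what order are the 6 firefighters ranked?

By total department service (higher first): Castillo (29 years); then Ivanova (17 years); then Okonkwo (13 years); then Reyes and Leclerc (both 11 years); then Beaumont (6 years).
Reyes and Leclerc are each paramedic-certified, so the next rule applies.
Reyes and Leclerc both have badge number 808, so the next rule applies.
Reyes and Leclerc both have date of promotion to current rank Mar 15, 2008, so the next rule applies.
Among Reyes and Leclerc, by date of academy graduation (later first): Reyes (27 Sep 2001) before Leclerc (5 Nov 1997).
Full order: Castillo, Ivanova, Okonkwo, Reyes, Leclerc, Beaumont.

Castillo, Ivanova, Okonkwo, Reyes, Leclerc, Beaumont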